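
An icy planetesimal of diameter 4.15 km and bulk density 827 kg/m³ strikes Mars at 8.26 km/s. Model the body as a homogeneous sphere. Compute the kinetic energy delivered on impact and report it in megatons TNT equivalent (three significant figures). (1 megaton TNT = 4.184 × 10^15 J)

d = 4150 m; v = 8260 m/s.
Mass m = (π/6) ρ d³ = (π/6) × 827 × (4150)³ = 3.095 × 10^13 kg
E = ½ m v² = 0.5 × 3.095 × 10^13 × (8260)² = 1.056 × 10^21 J
   = 1.056 × 10^21 / 4.184×10^15 = 2.524 × 10^5 Mt

E ≈ 2.52 × 10^5 Mt TNT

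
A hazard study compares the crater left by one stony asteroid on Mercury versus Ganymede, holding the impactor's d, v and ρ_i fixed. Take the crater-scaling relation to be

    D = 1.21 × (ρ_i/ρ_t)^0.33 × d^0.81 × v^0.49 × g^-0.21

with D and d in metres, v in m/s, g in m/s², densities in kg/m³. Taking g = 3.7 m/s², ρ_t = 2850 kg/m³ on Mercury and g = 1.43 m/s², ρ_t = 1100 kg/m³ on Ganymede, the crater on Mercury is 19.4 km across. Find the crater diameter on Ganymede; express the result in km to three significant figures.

D ≈ 32.4 km

The impactor-only factors (d, v, ρ_i) cancel in the ratio, leaving D_Ganymede/D_Mercury = (g_Ganymede/g_Mercury)^-0.21 · (ρ_t,Mercury/ρ_t,Ganymede)^0.33.
(1.43/3.7)^-0.21 = 0.3865^-0.21 = 1.221
(2850/1100)^0.33 = 2.591^0.33 = 1.369
Ratio = 1.221 × 1.369 = 1.672
D_Ganymede = 1.672 × 19.4 km = 32.4 km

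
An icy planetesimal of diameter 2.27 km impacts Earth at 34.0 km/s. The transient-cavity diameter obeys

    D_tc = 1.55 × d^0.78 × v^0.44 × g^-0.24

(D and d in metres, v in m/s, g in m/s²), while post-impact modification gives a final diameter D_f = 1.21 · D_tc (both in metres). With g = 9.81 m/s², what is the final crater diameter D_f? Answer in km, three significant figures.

In SI: d = 2270 m, v = 34000 m/s.
d^0.78 = 2270^0.78 = 414.7
v^0.44 = 34000^0.44 = 98.59
g^-0.24 = 9.81^-0.24 = 0.5781
D_tc = 1.55 × 414.7 × 98.59 × 0.5781 = 36640 m
D_f = 1.21 × 36640 = 44334 m
     = 44.33 km

D_f ≈ 44.3 km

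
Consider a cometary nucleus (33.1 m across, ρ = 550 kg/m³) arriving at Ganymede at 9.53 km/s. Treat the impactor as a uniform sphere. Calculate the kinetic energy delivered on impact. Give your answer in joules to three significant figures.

v = 9530 m/s.
Mass m = (π/6) ρ d³ = (π/6) × 550 × (33.1)³ = 1.044 × 10^7 kg
E = ½ m v² = 0.5 × 1.044 × 10^7 × (9530)² = 4.741 × 10^14 J

E ≈ 4.74 × 10^14 J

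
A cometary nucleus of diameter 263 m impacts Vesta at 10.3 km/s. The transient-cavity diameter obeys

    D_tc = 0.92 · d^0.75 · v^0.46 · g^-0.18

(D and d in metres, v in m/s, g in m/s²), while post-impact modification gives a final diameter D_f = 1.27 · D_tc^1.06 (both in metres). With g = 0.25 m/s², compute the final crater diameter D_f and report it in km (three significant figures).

D_f ≈ 11.5 km

v = 10300 m/s.
d^0.75 = 263^0.75 = 65.31
v^0.46 = 10300^0.46 = 70.13
g^-0.18 = 0.25^-0.18 = 1.283
D_tc = 0.92 × 65.31 × 70.13 × 1.283 = 5406 m
D_f = 1.27 × (5406)^1.06 = 11499 m
     = 11.50 km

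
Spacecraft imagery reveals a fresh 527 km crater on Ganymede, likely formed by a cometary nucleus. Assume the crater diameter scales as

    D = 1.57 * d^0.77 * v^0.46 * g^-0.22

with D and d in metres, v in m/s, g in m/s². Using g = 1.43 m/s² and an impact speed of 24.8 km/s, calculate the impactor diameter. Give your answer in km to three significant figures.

d ≈ 39.4 km

Rearranging for d: d = [D / (1.57 · 24800^0.46 · 1.43^-0.22)]^(1/0.77).
D = 527000 m.
24800^0.46 = 105.1
1.43^-0.22 = 0.9243
Denominator = 1.57 × 105.1 × 0.9243 = 152.5
D / 152.5 = 527000 / 152.5 = 3456
d = 3456^(1/0.77) = 3456^1.2987 = 39404 m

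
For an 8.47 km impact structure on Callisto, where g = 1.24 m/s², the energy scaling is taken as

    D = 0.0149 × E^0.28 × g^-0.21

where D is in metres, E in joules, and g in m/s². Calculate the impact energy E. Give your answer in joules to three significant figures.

Rearranging: E = [D / (0.0149 · g^-0.21)]^(1/0.28).
D = 8470 m.
g^-0.21 = 1.24^-0.21 = 0.9558
D / (0.0149 × 0.9558) = 8470 / (0.01424) = 5.948 × 10^5
E = (5.948 × 10^5)^3.5714 = 4.194 × 10^20 J

E ≈ 4.19 × 10^20 J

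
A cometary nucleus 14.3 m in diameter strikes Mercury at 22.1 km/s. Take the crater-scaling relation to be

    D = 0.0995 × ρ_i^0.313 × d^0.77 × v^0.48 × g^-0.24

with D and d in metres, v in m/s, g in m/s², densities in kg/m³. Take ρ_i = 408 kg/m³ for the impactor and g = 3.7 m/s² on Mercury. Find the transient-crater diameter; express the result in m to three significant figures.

In SI units: v = 22100 m/s.
ρ_i^0.313 = 408^0.313 = 6.564
d^0.77 = 14.3^0.77 = 7.755
v^0.48 = 22100^0.48 = 121.7
g^-0.24 = 3.7^-0.24 = 0.7305
D = 0.0995 × 6.564 × 7.755 × 121.7 × 0.7305 = 450.3 m

D ≈ 450 m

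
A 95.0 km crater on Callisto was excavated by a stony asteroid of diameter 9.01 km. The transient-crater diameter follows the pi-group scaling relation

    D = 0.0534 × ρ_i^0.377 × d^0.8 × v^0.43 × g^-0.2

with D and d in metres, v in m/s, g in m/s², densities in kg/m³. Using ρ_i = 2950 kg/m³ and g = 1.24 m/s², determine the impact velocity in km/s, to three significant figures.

Rearranging for v: v = [D / (0.0534 · 2950^0.377 · 9010^0.8 · 1.24^-0.2)]^(1/0.43).
D = 95000 m.
2950^0.377 = 20.33
9010^0.8 = 1458
1.24^-0.2 = 0.9579
Denominator = 0.0534 × 20.33 × 1458 × 0.9579 = 1516
D / 1516 = 95000 / 1516 = 62.66
v = 62.66^(1/0.43) = 62.66^2.3256 = 15104 m/s

v ≈ 15.1 km/s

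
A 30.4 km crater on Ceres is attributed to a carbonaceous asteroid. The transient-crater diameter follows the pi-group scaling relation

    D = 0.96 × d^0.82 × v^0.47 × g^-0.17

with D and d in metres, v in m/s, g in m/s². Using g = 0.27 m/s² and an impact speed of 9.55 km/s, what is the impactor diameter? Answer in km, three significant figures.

Rearranging for d: d = [D / (0.96 · 9550^0.47 · 0.27^-0.17)]^(1/0.82).
D = 30400 m.
9550^0.47 = 74.23
0.27^-0.17 = 1.249
Denominator = 0.96 × 74.23 × 1.249 = 89.00
D / 89.00 = 30400 / 89.00 = 341.6
d = 341.6^(1/0.82) = 341.6^1.2195 = 1229 m

d ≈ 1.23 km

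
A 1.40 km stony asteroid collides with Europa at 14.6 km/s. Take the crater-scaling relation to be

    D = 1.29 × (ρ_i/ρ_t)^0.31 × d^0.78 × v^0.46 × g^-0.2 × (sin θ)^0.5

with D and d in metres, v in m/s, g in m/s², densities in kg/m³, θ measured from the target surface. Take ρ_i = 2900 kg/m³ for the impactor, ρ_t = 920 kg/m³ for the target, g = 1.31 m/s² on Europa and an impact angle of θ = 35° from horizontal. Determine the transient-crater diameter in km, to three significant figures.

In SI units: d = 1400 m, v = 14600 m/s.
(ρ_i/ρ_t)^0.31 = (2900/920)^0.31 = 1.427
d^0.78 = 1400^0.78 = 284.4
v^0.46 = 14600^0.46 = 82.34
g^-0.2 = 1.31^-0.2 = 0.9474
(sin 35°)^0.5 = 0.5736^0.5 = 0.7574
D = 1.29 × 1.427 × 284.4 × 82.34 × 0.9474 × 0.7574 = 30932 m
   = 30.93 km

D ≈ 30.9 km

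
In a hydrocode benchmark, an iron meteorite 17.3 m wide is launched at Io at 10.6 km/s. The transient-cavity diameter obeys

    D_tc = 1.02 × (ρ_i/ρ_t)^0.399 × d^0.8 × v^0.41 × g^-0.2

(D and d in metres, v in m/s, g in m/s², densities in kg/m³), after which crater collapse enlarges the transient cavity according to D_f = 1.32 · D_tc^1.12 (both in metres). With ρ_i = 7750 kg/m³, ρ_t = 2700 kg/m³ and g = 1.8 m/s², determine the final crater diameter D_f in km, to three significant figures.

D_f ≈ 1.72 km

v = 10600 m/s.
(ρ_i/ρ_t)^0.399 = (7750/2700)^0.399 = 1.523
d^0.8 = 17.3^0.8 = 9.782
v^0.41 = 10600^0.41 = 44.71
g^-0.2 = 1.8^-0.2 = 0.8891
D_tc = 1.02 × 1.523 × 9.782 × 44.71 × 0.8891 = 604.1 m
D_f = 1.32 × (604.1)^1.12 = 1720 m
     = 1.720 km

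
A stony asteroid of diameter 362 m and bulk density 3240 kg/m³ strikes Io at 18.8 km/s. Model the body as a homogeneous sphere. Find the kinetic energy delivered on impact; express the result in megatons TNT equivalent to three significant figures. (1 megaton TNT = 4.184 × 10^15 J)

E ≈ 3400 Mt TNT

v = 18800 m/s.
Mass m = (π/6) ρ d³ = (π/6) × 3240 × (362)³ = 8.048 × 10^10 kg
E = ½ m v² = 0.5 × 8.048 × 10^10 × (18800)² = 1.422 × 10^19 J
   = 1.422 × 10^19 / 4.184×10^15 = 3399 Mt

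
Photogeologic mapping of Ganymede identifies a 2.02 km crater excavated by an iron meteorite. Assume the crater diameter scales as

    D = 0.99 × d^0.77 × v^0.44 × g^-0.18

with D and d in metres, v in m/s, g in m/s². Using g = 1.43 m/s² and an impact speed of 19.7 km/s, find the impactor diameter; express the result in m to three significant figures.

d ≈ 76.0 m

Rearranging for d: d = [D / (0.99 · 19700^0.44 · 1.43^-0.18)]^(1/0.77).
D = 2020 m.
19700^0.44 = 77.55
1.43^-0.18 = 0.9376
Denominator = 0.99 × 77.55 × 0.9376 = 71.98
D / 71.98 = 2020 / 71.98 = 28.06
d = 28.06^(1/0.77) = 28.06^1.2987 = 75.97 m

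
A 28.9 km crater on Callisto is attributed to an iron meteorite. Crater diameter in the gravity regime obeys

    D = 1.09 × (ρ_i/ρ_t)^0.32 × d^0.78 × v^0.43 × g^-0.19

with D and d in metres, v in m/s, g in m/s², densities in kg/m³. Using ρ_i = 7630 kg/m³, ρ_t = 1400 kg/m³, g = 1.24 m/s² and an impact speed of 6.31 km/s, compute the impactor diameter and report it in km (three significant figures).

Rearranging for d: d = [D / (1.09 · (7630/1400)^0.32 · 6310^0.43 · 1.24^-0.19)]^(1/0.78).
D = 28900 m.
(7630/1400)^0.32 = 1.720
6310^0.43 = 43.05
1.24^-0.19 = 0.9600
Denominator = 1.09 × 1.720 × 43.05 × 0.9600 = 77.48
D / 77.48 = 28900 / 77.48 = 373.0
d = 373.0^(1/0.78) = 373.0^1.2821 = 1982 m

d ≈ 1.98 km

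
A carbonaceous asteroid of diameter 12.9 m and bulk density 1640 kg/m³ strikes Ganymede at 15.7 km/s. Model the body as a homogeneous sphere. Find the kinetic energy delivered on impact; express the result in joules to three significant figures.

v = 15700 m/s.
Mass m = (π/6) ρ d³ = (π/6) × 1640 × (12.9)³ = 1.843 × 10^6 kg
E = ½ m v² = 0.5 × 1.843 × 10^6 × (15700)² = 2.271 × 10^14 J

E ≈ 2.27 × 10^14 J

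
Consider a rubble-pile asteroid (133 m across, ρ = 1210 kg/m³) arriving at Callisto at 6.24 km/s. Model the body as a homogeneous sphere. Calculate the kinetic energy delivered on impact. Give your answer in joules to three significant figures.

v = 6240 m/s.
Mass m = (π/6) ρ d³ = (π/6) × 1210 × (133)³ = 1.491 × 10^9 kg
E = ½ m v² = 0.5 × 1.491 × 10^9 × (6240)² = 2.903 × 10^16 J

E ≈ 2.90 × 10^16 J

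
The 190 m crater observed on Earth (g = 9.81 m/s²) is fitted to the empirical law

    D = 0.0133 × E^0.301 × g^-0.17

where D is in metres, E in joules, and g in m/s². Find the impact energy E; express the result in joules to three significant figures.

E ≈ 2.31 × 10^14 J

Rearranging: E = [D / (0.0133 · g^-0.17)]^(1/0.301).
g^-0.17 = 9.81^-0.17 = 0.6783
D / (0.0133 × 0.6783) = 190 / (9.021 × 10^-3) = 2.106 × 10^4
E = (2.106 × 10^4)^3.3223 = 2.311 × 10^14 J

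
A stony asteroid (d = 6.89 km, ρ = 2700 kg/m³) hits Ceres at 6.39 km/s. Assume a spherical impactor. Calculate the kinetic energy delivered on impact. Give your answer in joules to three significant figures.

E ≈ 9.44 × 10^21 J

d = 6890 m; v = 6390 m/s.
Mass m = (π/6) ρ d³ = (π/6) × 2700 × (6890)³ = 4.624 × 10^14 kg
E = ½ m v² = 0.5 × 4.624 × 10^14 × (6390)² = 9.440 × 10^21 J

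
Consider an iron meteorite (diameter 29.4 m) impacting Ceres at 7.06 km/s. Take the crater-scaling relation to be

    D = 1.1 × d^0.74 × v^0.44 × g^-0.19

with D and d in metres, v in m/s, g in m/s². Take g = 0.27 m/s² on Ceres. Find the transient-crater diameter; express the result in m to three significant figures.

D ≈ 850 m

In SI units: v = 7060 m/s.
d^0.74 = 29.4^0.74 = 12.21
v^0.44 = 7060^0.44 = 49.37
g^-0.19 = 0.27^-0.19 = 1.282
D = 1.1 × 12.21 × 49.37 × 1.282 = 850.1 m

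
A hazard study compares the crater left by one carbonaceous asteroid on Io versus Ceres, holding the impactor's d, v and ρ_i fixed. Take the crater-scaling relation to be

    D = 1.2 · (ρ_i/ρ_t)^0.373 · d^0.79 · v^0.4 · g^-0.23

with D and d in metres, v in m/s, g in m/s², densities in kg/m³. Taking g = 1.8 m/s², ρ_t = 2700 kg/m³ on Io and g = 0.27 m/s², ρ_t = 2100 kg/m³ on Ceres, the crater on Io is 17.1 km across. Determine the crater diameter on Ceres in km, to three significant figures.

D ≈ 29.1 km

The impactor-only factors (d, v, ρ_i) cancel in the ratio, leaving D_Ceres/D_Io = (g_Ceres/g_Io)^-0.23 · (ρ_t,Io/ρ_t,Ceres)^0.373.
(0.27/1.8)^-0.23 = 0.1500^-0.23 = 1.547
(2700/2100)^0.373 = 1.286^0.373 = 1.098
Ratio = 1.547 × 1.098 = 1.699
D_Ceres = 1.699 × 17.1 km = 29.1 km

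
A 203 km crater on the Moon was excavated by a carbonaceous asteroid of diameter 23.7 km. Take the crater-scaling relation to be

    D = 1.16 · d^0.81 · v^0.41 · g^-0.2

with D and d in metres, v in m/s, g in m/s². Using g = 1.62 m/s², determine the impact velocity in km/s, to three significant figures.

v ≈ 17.7 km/s

Rearranging for v: v = [D / (1.16 · 23700^0.81 · 1.62^-0.2)]^(1/0.41).
D = 203000 m.
23700^0.81 = 3496
1.62^-0.2 = 0.9080
Denominator = 1.16 × 3496 × 0.9080 = 3682
D / 3682 = 203000 / 3682 = 55.13
v = 55.13^(1/0.41) = 55.13^2.439 = 17670 m/s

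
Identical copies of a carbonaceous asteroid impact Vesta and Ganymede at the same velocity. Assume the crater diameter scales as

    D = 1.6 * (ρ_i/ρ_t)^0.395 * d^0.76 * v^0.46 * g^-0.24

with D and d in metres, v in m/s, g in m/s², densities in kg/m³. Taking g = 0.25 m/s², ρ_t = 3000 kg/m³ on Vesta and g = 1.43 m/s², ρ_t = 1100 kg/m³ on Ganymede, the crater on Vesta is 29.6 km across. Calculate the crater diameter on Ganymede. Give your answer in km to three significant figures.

The impactor-only factors (d, v, ρ_i) cancel in the ratio, leaving D_Ganymede/D_Vesta = (g_Ganymede/g_Vesta)^-0.24 · (ρ_t,Vesta/ρ_t,Ganymede)^0.395.
(1.43/0.25)^-0.24 = 5.720^-0.24 = 0.6580
(3000/1100)^0.395 = 2.727^0.395 = 1.486
Ratio = 0.6580 × 1.486 = 0.9778
D_Ganymede = 0.9778 × 29.6 km = 28.9 km

D ≈ 28.9 km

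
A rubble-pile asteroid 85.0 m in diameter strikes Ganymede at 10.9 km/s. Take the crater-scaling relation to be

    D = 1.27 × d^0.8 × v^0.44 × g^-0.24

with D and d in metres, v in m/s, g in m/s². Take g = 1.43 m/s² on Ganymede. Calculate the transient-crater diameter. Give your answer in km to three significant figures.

D ≈ 2.44 km

In SI units: v = 10900 m/s.
d^0.8 = 85^0.8 = 34.96
v^0.44 = 10900^0.44 = 59.77
g^-0.24 = 1.43^-0.24 = 0.9177
D = 1.27 × 34.96 × 59.77 × 0.9177 = 2435 m
   = 2.435 km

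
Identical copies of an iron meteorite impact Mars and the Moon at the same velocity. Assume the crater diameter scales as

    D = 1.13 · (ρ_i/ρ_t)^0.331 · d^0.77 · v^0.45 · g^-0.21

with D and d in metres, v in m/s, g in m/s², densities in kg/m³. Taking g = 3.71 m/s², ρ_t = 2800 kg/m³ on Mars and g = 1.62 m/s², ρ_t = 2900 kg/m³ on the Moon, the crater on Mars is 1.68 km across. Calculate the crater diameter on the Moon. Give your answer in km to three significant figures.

The impactor-only factors (d, v, ρ_i) cancel in the ratio, leaving D_Moon/D_Mars = (g_Moon/g_Mars)^-0.21 · (ρ_t,Mars/ρ_t,Moon)^0.331.
(1.62/3.71)^-0.21 = 0.4367^-0.21 = 1.190
(2800/2900)^0.331 = 0.9655^0.331 = 0.9884
Ratio = 1.190 × 0.9884 = 1.176
D_Moon = 1.176 × 1.68 km = 1.98 km

D ≈ 1.98 km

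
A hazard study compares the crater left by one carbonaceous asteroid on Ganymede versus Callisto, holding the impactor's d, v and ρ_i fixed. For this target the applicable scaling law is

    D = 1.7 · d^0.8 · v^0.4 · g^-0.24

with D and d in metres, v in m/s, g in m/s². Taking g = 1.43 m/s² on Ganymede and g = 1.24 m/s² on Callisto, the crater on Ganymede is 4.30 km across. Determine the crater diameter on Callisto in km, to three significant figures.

D ≈ 4.45 km

All impactor-dependent factors cancel in the ratio, leaving D_Callisto/D_Ganymede = (g_Callisto/g_Ganymede)^-0.24.
(1.24/1.43)^-0.24 = 0.8671^-0.24 = 1.035
D_Callisto = 1.035 × 4.30 km = 4.45 km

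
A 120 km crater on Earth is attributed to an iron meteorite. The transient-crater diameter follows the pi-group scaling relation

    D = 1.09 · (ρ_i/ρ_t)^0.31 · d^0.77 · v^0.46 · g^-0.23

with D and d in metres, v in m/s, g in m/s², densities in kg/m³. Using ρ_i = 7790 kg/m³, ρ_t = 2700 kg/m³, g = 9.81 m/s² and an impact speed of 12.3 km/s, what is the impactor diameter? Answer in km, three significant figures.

Rearranging for d: d = [D / (1.09 · (7790/2700)^0.31 · 12300^0.46 · 9.81^-0.23)]^(1/0.77).
D = 120000 m.
(7790/2700)^0.31 = 1.389
12300^0.46 = 76.10
9.81^-0.23 = 0.5914
Denominator = 1.09 × 1.389 × 76.10 × 0.5914 = 68.14
D / 68.14 = 120000 / 68.14 = 1761
d = 1761^(1/0.77) = 1761^1.2987 = 16416 m

d ≈ 16.4 km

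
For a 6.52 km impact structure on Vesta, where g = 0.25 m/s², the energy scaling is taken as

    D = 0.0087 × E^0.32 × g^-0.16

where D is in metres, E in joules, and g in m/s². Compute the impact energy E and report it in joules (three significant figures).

Rearranging: E = [D / (0.0087 · g^-0.16)]^(1/0.32).
D = 6520 m.
g^-0.16 = 0.25^-0.16 = 1.248
D / (0.0087 × 1.248) = 6520 / (0.01086) = 6.004 × 10^5
E = (6.004 × 10^5)^3.125 = 1.142 × 10^18 J

E ≈ 1.14 × 10^18 J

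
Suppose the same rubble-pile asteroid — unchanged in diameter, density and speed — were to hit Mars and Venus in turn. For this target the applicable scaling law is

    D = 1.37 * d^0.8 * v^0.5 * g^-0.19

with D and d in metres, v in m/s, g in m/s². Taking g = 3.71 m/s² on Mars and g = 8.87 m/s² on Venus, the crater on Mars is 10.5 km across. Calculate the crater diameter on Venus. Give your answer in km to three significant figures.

D ≈ 8.90 km

All impactor-dependent factors cancel in the ratio, leaving D_Venus/D_Mars = (g_Venus/g_Mars)^-0.19.
(8.87/3.71)^-0.19 = 2.391^-0.19 = 0.8474
D_Venus = 0.8474 × 10.5 km = 8.90 km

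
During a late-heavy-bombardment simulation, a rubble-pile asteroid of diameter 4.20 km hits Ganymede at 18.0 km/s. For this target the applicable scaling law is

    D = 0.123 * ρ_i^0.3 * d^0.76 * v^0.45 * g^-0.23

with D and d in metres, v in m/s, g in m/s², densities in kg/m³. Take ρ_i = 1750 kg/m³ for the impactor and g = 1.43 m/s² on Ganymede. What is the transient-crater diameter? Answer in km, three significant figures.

D ≈ 49.6 km

In SI units: d = 4200 m, v = 18000 m/s.
ρ_i^0.3 = 1750^0.3 = 9.395
d^0.76 = 4200^0.76 = 567.1
v^0.45 = 18000^0.45 = 82.20
g^-0.23 = 1.43^-0.23 = 0.9210
D = 0.123 × 9.395 × 567.1 × 82.20 × 0.9210 = 49613 m
   = 49.61 km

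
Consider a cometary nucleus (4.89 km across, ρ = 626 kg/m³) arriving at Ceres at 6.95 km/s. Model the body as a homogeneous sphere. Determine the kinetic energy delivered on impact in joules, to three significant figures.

d = 4890 m; v = 6950 m/s.
Mass m = (π/6) ρ d³ = (π/6) × 626 × (4890)³ = 3.833 × 10^13 kg
E = ½ m v² = 0.5 × 3.833 × 10^13 × (6950)² = 9.257 × 10^20 J

E ≈ 9.26 × 10^20 J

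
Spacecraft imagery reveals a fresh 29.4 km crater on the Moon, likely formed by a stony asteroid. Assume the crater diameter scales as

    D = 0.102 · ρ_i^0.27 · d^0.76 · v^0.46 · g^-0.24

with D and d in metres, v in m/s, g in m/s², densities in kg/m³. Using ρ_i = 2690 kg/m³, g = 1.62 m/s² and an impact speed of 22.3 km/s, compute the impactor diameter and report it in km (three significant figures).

d ≈ 2.51 km

Rearranging for d: d = [D / (0.102 · 2690^0.27 · 22300^0.46 · 1.62^-0.24)]^(1/0.76).
D = 29400 m.
2690^0.27 = 8.434
22300^0.46 = 100.1
1.62^-0.24 = 0.8907
Denominator = 0.102 × 8.434 × 100.1 × 0.8907 = 76.70
D / 76.70 = 29400 / 76.70 = 383.3
d = 383.3^(1/0.76) = 383.3^1.3158 = 2509 m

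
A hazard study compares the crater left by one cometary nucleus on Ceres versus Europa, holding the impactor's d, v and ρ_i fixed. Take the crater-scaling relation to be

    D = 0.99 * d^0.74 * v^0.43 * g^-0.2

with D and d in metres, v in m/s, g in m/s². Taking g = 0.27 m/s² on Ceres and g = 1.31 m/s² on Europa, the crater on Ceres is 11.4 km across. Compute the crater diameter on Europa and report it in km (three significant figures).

All impactor-dependent factors cancel in the ratio, leaving D_Europa/D_Ceres = (g_Europa/g_Ceres)^-0.2.
(1.31/0.27)^-0.2 = 4.852^-0.2 = 0.7291
D_Europa = 0.7291 × 11.4 km = 8.31 km

D ≈ 8.31 km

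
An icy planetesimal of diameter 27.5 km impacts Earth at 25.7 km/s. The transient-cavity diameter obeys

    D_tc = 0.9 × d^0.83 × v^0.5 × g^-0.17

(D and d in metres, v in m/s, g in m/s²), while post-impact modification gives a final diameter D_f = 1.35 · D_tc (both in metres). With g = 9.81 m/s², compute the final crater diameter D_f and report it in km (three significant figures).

D_f ≈ 639 km

In SI: d = 27500 m, v = 25700 m/s.
d^0.83 = 27500^0.83 = 4838
v^0.5 = 25700^0.5 = 160.3
g^-0.17 = 9.81^-0.17 = 0.6783
D_tc = 0.9 × 4838 × 160.3 × 0.6783 = 4.734 × 10^5 m
D_f = 1.35 × 4.734 × 10^5 = 6.391 × 10^5 m
     = 639.1 km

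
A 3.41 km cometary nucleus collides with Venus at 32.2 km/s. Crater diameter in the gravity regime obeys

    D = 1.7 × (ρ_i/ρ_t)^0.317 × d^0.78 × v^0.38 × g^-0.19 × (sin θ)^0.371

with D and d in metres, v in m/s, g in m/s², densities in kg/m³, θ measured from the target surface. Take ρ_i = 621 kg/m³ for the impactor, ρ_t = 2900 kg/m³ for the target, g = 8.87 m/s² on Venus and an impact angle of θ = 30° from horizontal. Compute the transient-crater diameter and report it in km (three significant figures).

In SI units: d = 3410 m, v = 32200 m/s.
(ρ_i/ρ_t)^0.317 = (621/2900)^0.317 = 0.6135
d^0.78 = 3410^0.78 = 569.6
v^0.38 = 32200^0.38 = 51.64
g^-0.19 = 8.87^-0.19 = 0.6605
(sin 30°)^0.371 = 0.5000^0.371 = 0.7732
D = 1.7 × 0.6135 × 569.6 × 51.64 × 0.6605 × 0.7732 = 15667 m
   = 15.67 km

D ≈ 15.7 km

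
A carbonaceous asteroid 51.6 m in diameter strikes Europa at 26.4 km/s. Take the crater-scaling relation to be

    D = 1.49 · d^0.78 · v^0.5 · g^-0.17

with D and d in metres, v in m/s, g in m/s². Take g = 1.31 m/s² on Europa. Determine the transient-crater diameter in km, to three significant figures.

In SI units: v = 26400 m/s.
d^0.78 = 51.6^0.78 = 21.67
v^0.5 = 26400^0.5 = 162.5
g^-0.17 = 1.31^-0.17 = 0.9551
D = 1.49 × 21.67 × 162.5 × 0.9551 = 5011 m
   = 5.011 km

D ≈ 5.01 km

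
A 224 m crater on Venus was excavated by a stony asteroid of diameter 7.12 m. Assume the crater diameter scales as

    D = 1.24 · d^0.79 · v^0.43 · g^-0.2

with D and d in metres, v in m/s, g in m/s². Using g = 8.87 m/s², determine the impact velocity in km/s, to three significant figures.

v ≈ 13.3 km/s

Rearranging for v: v = [D / (1.24 · 7.12^0.79 · 8.87^-0.2)]^(1/0.43).
7.12^0.79 = 4.715
8.87^-0.2 = 0.6463
Denominator = 1.24 × 4.715 × 0.6463 = 3.779
D / 3.779 = 224 / 3.779 = 59.27
v = 59.27^(1/0.43) = 59.27^2.3256 = 13271 m/s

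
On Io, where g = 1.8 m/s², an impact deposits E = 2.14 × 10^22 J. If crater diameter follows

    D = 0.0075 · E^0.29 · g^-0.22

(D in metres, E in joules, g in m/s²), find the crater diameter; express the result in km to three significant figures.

E^0.29 = (2.14 × 10^22)^0.29 = 2.991 × 10^6
g^-0.22 = 1.8^-0.22 = 0.8787
D = 0.0075 × 2.991 × 10^6 × 0.8787 = 19711 m
   = 19.71 km

D ≈ 19.7 km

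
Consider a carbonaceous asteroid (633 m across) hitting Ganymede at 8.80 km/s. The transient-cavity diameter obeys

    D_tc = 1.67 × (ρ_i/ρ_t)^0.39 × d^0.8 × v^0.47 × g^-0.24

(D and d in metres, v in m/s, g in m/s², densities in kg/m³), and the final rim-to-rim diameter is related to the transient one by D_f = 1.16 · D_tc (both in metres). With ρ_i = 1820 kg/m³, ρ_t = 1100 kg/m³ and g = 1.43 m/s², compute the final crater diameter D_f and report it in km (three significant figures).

D_f ≈ 26.9 km

v = 8800 m/s.
(ρ_i/ρ_t)^0.39 = (1820/1100)^0.39 = 1.217
d^0.8 = 633^0.8 = 174.2
v^0.47 = 8800^0.47 = 71.43
g^-0.24 = 1.43^-0.24 = 0.9177
D_tc = 1.67 × 1.217 × 174.2 × 71.43 × 0.9177 = 23210 m
D_f = 1.16 × 23210 = 26924 m
     = 26.92 km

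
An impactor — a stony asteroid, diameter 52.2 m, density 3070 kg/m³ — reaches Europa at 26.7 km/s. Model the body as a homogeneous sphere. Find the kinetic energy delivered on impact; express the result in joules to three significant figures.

v = 26700 m/s.
Mass m = (π/6) ρ d³ = (π/6) × 3070 × (52.2)³ = 2.286 × 10^8 kg
E = ½ m v² = 0.5 × 2.286 × 10^8 × (26700)² = 8.148 × 10^16 J

E ≈ 8.15 × 10^16 J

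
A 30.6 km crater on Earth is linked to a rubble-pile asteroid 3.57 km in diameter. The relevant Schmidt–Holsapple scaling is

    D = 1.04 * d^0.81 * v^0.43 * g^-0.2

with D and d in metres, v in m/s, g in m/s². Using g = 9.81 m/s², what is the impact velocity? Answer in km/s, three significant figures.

v ≈ 14.5 km/s

Rearranging for v: v = [D / (1.04 · 3570^0.81 · 9.81^-0.2)]^(1/0.43).
D = 30600 m.
3570^0.81 = 754.5
9.81^-0.2 = 0.6334
Denominator = 1.04 × 754.5 × 0.6334 = 497.0
D / 497.0 = 30600 / 497.0 = 61.57
v = 61.57^(1/0.43) = 61.57^2.3256 = 14500 m/s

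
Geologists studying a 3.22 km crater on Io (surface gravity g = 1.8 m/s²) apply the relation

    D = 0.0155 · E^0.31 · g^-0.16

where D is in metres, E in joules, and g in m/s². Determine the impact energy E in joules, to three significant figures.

E ≈ 1.93 × 10^17 J

Rearranging: E = [D / (0.0155 · g^-0.16)]^(1/0.31).
D = 3220 m.
g^-0.16 = 1.8^-0.16 = 0.9102
D / (0.0155 × 0.9102) = 3220 / (0.01411) = 2.282 × 10^5
E = (2.282 × 10^5)^3.2258 = 1.927 × 10^17 J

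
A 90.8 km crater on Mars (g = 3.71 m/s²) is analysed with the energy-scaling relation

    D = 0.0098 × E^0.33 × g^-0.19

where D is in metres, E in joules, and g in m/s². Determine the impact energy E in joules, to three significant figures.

E ≈ 2.75 × 10^21 J

Rearranging: E = [D / (0.0098 · g^-0.19)]^(1/0.33).
D = 90800 m.
g^-0.19 = 3.71^-0.19 = 0.7795
D / (0.0098 × 0.7795) = 90800 / (7.639 × 10^-3) = 1.189 × 10^7
E = (1.189 × 10^7)^3.0303 = 2.754 × 10^21 J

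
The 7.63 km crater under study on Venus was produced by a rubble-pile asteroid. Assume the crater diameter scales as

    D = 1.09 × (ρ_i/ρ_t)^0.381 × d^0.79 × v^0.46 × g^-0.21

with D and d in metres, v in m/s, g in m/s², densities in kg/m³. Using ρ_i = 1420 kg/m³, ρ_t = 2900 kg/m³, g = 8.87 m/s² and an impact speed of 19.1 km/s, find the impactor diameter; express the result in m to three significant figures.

d ≈ 597 m

Rearranging for d: d = [D / (1.09 · (1420/2900)^0.381 · 19100^0.46 · 8.87^-0.21)]^(1/0.79).
D = 7630 m.
(1420/2900)^0.381 = 0.7618
19100^0.46 = 93.17
8.87^-0.21 = 0.6323
Denominator = 1.09 × 0.7618 × 93.17 × 0.6323 = 48.92
D / 48.92 = 7630 / 48.92 = 156.0
d = 156.0^(1/0.79) = 156.0^1.2658 = 597.1 m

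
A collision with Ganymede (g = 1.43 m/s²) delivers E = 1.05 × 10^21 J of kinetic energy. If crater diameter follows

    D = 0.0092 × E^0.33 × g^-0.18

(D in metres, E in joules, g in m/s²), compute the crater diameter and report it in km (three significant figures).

E^0.33 = (1.05 × 10^21)^0.33 = 8.650 × 10^6
g^-0.18 = 1.43^-0.18 = 0.9376
D = 0.0092 × 8.650 × 10^6 × 0.9376 = 74614 m
   = 74.61 km

D ≈ 74.6 km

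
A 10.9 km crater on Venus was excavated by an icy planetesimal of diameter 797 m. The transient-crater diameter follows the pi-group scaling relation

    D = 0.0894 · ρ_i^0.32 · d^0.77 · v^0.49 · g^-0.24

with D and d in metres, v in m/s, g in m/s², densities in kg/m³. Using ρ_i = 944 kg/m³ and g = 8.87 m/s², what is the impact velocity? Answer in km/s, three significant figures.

Rearranging for v: v = [D / (0.0894 · 944^0.32 · 797^0.77 · 8.87^-0.24)]^(1/0.49).
D = 10900 m.
944^0.32 = 8.953
797^0.77 = 171.4
8.87^-0.24 = 0.5922
Denominator = 0.0894 × 8.953 × 171.4 × 0.5922 = 81.24
D / 81.24 = 10900 / 81.24 = 134.2
v = 134.2^(1/0.49) = 134.2^2.0408 = 21995 m/s

v ≈ 22.0 km/s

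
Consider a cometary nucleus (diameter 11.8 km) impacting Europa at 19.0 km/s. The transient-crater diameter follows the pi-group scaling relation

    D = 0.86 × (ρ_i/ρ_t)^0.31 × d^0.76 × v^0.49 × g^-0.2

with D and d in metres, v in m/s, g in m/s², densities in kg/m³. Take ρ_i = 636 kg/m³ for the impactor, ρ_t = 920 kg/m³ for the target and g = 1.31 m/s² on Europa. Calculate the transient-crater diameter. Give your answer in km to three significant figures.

D ≈ 113 km

In SI units: d = 11800 m, v = 19000 m/s.
(ρ_i/ρ_t)^0.31 = (636/920)^0.31 = 0.8919
d^0.76 = 11800^0.76 = 1243
v^0.49 = 19000^0.49 = 124.9
g^-0.2 = 1.31^-0.2 = 0.9474
D = 0.86 × 0.8919 × 1243 × 124.9 × 0.9474 = 1.128 × 10^5 m
   = 112.8 km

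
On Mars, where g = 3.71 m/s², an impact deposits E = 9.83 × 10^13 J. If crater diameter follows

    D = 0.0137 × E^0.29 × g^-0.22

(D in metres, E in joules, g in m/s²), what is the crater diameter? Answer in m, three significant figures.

D ≈ 117 m

E^0.29 = (9.83 × 10^13)^0.29 = 1.142 × 10^4
g^-0.22 = 3.71^-0.22 = 0.7494
D = 0.0137 × 1.142 × 10^4 × 0.7494 = 117.2 m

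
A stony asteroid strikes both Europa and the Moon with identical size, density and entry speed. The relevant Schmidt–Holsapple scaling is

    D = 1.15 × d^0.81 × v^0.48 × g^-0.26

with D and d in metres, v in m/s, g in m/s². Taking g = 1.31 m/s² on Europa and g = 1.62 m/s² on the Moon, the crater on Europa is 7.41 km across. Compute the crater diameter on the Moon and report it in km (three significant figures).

D ≈ 7.01 km

All impactor-dependent factors cancel in the ratio, leaving D_Moon/D_Europa = (g_Moon/g_Europa)^-0.26.
(1.62/1.31)^-0.26 = 1.237^-0.26 = 0.9462
D_Moon = 0.9462 × 7.41 km = 7.01 km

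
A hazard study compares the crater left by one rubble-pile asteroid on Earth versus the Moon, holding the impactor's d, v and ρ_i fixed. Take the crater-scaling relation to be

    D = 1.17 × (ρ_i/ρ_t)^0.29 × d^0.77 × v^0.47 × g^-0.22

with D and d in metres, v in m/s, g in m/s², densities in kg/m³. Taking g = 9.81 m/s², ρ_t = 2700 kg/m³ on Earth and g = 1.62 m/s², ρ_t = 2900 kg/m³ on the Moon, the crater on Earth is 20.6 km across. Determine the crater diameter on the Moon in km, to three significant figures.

The impactor-only factors (d, v, ρ_i) cancel in the ratio, leaving D_Moon/D_Earth = (g_Moon/g_Earth)^-0.22 · (ρ_t,Earth/ρ_t,Moon)^0.29.
(1.62/9.81)^-0.22 = 0.1651^-0.22 = 1.486
(2700/2900)^0.29 = 0.9310^0.29 = 0.9795
Ratio = 1.486 × 0.9795 = 1.456
D_Moon = 1.456 × 20.6 km = 30.0 km

D ≈ 30.0 km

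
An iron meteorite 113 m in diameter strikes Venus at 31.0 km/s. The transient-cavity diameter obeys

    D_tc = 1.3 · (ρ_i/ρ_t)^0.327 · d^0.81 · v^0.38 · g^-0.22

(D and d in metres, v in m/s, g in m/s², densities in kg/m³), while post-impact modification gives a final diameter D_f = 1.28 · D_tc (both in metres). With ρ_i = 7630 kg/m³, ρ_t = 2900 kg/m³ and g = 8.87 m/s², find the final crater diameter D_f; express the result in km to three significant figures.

v = 31000 m/s.
(ρ_i/ρ_t)^0.327 = (7630/2900)^0.327 = 1.372
d^0.81 = 113^0.81 = 46.02
v^0.38 = 31000^0.38 = 50.90
g^-0.22 = 8.87^-0.22 = 0.6187
D_tc = 1.3 × 1.372 × 46.02 × 50.90 × 0.6187 = 2585 m
D_f = 1.28 × 2585 = 3309 m
     = 3.309 km

D_f ≈ 3.31 km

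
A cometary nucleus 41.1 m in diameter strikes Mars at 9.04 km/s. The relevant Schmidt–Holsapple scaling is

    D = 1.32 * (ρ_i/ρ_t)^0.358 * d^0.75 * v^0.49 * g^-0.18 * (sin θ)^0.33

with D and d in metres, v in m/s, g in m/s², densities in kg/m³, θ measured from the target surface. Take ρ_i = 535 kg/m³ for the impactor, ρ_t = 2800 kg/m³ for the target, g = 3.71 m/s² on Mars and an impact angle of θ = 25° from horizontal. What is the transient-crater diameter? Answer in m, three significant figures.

D ≈ 611 m

In SI units: v = 9040 m/s.
(ρ_i/ρ_t)^0.358 = (535/2800)^0.358 = 0.5529
d^0.75 = 41.1^0.75 = 16.23
v^0.49 = 9040^0.49 = 86.80
g^-0.18 = 3.71^-0.18 = 0.7898
(sin 25°)^0.33 = 0.4226^0.33 = 0.7526
D = 1.32 × 0.5529 × 16.23 × 86.80 × 0.7898 × 0.7526 = 611.1 m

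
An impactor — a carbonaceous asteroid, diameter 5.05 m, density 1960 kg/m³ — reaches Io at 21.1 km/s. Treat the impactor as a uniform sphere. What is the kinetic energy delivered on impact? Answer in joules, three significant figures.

v = 21100 m/s.
Mass m = (π/6) ρ d³ = (π/6) × 1960 × (5.05)³ = 1.322 × 10^5 kg
E = ½ m v² = 0.5 × 1.322 × 10^5 × (21100)² = 2.943 × 10^13 J

E ≈ 2.94 × 10^13 J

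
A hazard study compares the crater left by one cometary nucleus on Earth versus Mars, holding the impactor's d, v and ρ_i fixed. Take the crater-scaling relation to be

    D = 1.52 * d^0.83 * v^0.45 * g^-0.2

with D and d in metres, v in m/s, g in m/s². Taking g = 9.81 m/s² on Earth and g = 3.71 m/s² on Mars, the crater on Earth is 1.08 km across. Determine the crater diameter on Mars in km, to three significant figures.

D ≈ 1.31 km

All impactor-dependent factors cancel in the ratio, leaving D_Mars/D_Earth = (g_Mars/g_Earth)^-0.2.
(3.71/9.81)^-0.2 = 0.3782^-0.2 = 1.215
D_Mars = 1.215 × 1.08 km = 1.31 km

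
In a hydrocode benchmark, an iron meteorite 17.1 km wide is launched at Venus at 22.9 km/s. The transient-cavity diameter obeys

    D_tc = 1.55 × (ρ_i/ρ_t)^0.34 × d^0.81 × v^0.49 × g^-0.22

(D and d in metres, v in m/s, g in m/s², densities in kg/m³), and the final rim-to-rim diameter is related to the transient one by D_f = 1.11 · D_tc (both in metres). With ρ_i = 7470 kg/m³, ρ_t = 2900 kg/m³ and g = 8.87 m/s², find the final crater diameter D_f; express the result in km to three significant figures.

In SI: d = 17100 m, v = 22900 m/s.
(ρ_i/ρ_t)^0.34 = (7470/2900)^0.34 = 1.379
d^0.81 = 17100^0.81 = 2684
v^0.49 = 22900^0.49 = 136.9
g^-0.22 = 8.87^-0.22 = 0.6187
D_tc = 1.55 × 1.379 × 2684 × 136.9 × 0.6187 = 4.859 × 10^5 m
D_f = 1.11 × 4.859 × 10^5 = 5.393 × 10^5 m
     = 539.3 km

D_f ≈ 539 km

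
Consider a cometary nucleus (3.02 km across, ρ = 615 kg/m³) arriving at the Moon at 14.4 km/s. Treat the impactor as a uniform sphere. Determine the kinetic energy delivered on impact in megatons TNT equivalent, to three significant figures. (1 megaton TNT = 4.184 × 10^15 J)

d = 3020 m; v = 14400 m/s.
Mass m = (π/6) ρ d³ = (π/6) × 615 × (3020)³ = 8.869 × 10^12 kg
E = ½ m v² = 0.5 × 8.869 × 10^12 × (14400)² = 9.195 × 10^20 J
   = 9.195 × 10^20 / 4.184×10^15 = 2.198 × 10^5 Mt

E ≈ 2.20 × 10^5 Mt TNT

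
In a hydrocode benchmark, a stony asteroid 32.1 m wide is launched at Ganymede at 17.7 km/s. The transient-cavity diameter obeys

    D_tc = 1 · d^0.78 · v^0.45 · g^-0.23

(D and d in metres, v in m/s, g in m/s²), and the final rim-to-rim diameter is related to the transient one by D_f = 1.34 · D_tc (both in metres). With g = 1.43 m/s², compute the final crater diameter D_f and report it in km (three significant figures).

D_f ≈ 1.51 km

v = 17700 m/s.
d^0.78 = 32.1^0.78 = 14.96
v^0.45 = 17700^0.45 = 81.58
g^-0.23 = 1.43^-0.23 = 0.9210
D_tc = 1 × 14.96 × 81.58 × 0.9210 = 1124 m
D_f = 1.34 × 1124 = 1506 m
     = 1.506 km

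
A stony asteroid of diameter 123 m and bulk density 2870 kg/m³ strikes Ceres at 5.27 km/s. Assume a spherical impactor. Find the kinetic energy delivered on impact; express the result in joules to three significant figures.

v = 5270 m/s.
Mass m = (π/6) ρ d³ = (π/6) × 2870 × (123)³ = 2.796 × 10^9 kg
E = ½ m v² = 0.5 × 2.796 × 10^9 × (5270)² = 3.883 × 10^16 J

E ≈ 3.88 × 10^16 J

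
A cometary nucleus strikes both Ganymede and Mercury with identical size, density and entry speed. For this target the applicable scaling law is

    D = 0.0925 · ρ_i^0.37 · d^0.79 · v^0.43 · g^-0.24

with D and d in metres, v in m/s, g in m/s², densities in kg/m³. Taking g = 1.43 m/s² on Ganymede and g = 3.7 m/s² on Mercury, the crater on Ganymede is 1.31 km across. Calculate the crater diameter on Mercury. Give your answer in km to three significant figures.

All impactor-dependent factors cancel in the ratio, leaving D_Mercury/D_Ganymede = (g_Mercury/g_Ganymede)^-0.24.
(3.7/1.43)^-0.24 = 2.587^-0.24 = 0.7960
D_Mercury = 0.7960 × 1.31 km = 1.04 km

D ≈ 1.04 km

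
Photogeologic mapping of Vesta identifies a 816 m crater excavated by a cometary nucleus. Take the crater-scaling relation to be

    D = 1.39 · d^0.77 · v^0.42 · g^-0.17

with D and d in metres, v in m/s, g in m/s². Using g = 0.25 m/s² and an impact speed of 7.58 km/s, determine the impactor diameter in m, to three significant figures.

Rearranging for d: d = [D / (1.39 · 7580^0.42 · 0.25^-0.17)]^(1/0.77).
7580^0.42 = 42.61
0.25^-0.17 = 1.266
Denominator = 1.39 × 42.61 × 1.266 = 74.98
D / 74.98 = 816 / 74.98 = 10.88
d = 10.88^(1/0.77) = 10.88^1.2987 = 22.20 m

d ≈ 22.2 m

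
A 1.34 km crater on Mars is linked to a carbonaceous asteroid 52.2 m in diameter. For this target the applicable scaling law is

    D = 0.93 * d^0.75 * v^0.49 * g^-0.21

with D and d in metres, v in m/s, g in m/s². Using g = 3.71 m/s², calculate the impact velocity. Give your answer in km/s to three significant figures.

v ≈ 11.5 km/s

Rearranging for v: v = [D / (0.93 · 52.2^0.75 · 3.71^-0.21)]^(1/0.49).
D = 1340 m.
52.2^0.75 = 19.42
3.71^-0.21 = 0.7593
Denominator = 0.93 × 19.42 × 0.7593 = 13.71
D / 13.71 = 1340 / 13.71 = 97.74
v = 97.74^(1/0.49) = 97.74^2.0408 = 11517 m/s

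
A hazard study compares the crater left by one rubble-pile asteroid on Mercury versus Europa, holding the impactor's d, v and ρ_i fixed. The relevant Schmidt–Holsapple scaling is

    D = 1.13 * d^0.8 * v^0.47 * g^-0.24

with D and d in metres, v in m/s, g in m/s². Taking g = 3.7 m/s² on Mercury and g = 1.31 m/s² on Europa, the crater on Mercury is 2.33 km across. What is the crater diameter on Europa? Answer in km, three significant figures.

D ≈ 2.99 km

All impactor-dependent factors cancel in the ratio, leaving D_Europa/D_Mercury = (g_Europa/g_Mercury)^-0.24.
(1.31/3.7)^-0.24 = 0.3541^-0.24 = 1.283
D_Europa = 1.283 × 2.33 km = 2.99 km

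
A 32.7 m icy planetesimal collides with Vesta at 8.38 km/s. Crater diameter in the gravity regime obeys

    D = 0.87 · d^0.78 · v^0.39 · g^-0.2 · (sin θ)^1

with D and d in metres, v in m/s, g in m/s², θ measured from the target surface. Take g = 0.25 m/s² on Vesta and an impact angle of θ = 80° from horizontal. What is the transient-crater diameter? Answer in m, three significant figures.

In SI units: v = 8380 m/s.
d^0.78 = 32.7^0.78 = 15.18
v^0.39 = 8380^0.39 = 33.89
g^-0.2 = 0.25^-0.2 = 1.320
(sin 80°)^1 = 0.9848^1 = 0.9848
D = 0.87 × 15.18 × 33.89 × 1.320 × 0.9848 = 581.8 m

D ≈ 582 m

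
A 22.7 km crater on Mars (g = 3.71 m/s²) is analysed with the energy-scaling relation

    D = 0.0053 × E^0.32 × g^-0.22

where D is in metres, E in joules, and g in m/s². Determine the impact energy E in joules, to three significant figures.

Rearranging: E = [D / (0.0053 · g^-0.22)]^(1/0.32).
D = 22700 m.
g^-0.22 = 3.71^-0.22 = 0.7494
D / (0.0053 × 0.7494) = 22700 / (3.972 × 10^-3) = 5.715 × 10^6
E = (5.715 × 10^6)^3.125 = 1.305 × 10^21 J

E ≈ 1.31 × 10^21 J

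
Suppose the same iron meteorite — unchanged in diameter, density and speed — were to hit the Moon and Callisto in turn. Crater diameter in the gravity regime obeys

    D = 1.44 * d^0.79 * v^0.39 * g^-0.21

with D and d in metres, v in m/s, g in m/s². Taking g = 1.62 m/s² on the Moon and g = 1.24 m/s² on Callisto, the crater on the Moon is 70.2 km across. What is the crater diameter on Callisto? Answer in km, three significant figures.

D ≈ 74.3 km

All impactor-dependent factors cancel in the ratio, leaving D_Callisto/D_Moon = (g_Callisto/g_Moon)^-0.21.
(1.24/1.62)^-0.21 = 0.7654^-0.21 = 1.058
D_Callisto = 1.058 × 70.2 km = 74.3 km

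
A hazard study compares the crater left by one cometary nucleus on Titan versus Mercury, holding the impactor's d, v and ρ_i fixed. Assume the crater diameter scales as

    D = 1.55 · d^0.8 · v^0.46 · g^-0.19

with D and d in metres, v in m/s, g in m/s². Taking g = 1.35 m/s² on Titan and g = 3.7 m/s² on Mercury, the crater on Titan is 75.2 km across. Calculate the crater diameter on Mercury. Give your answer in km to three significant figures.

D ≈ 62.1 km

All impactor-dependent factors cancel in the ratio, leaving D_Mercury/D_Titan = (g_Mercury/g_Titan)^-0.19.
(3.7/1.35)^-0.19 = 2.741^-0.19 = 0.8257
D_Mercury = 0.8257 × 75.2 km = 62.1 km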